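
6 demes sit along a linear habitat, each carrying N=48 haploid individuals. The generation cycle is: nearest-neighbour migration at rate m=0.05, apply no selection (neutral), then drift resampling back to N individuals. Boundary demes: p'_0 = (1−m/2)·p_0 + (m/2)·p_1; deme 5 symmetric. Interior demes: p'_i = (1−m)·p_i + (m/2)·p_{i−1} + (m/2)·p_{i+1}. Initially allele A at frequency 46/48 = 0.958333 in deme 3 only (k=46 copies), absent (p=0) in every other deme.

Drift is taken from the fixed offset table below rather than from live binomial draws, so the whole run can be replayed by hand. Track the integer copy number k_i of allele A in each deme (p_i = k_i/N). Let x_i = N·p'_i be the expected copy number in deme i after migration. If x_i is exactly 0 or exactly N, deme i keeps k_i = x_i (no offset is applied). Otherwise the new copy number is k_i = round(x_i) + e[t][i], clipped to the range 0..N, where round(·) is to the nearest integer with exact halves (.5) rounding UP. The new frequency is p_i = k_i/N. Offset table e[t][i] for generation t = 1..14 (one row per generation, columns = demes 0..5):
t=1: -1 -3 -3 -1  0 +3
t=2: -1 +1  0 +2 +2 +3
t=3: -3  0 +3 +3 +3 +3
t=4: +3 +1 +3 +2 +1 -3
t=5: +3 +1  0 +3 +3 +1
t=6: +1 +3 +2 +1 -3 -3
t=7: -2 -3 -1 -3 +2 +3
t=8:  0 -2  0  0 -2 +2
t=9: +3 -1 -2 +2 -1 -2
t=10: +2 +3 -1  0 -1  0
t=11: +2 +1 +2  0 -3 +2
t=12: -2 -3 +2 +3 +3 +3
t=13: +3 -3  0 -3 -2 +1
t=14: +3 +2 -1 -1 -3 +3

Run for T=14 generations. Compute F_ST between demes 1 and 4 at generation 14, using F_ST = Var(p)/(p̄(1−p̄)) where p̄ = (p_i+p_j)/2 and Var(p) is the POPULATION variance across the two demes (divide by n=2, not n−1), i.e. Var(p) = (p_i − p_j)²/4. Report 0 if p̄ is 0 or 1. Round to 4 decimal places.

0.0454

t=0: k=[0 0 0 46 0 0]
t=1: x=[0.0000 0.0000 1.1500 43.7000 1.1500 0.0000] k=[0 0 0 43 1 0]
t=2: x=[0.0000 0.0000 1.0750 40.8750 2.0250 0.0250] k=[0 0 1 43 4 3]
t=3: x=[0.0000 0.0250 2.0250 40.9750 4.9500 3.0250] k=[0 0 5 44 8 6]
t=4: x=[0.0000 0.1250 5.8500 42.1250 8.8500 6.0500] k=[0 1 9 44 10 3]
t=5: x=[0.0250 1.1750 9.6750 42.2750 10.6750 3.1750] k=[3 2 10 45 14 4]
t=6: x=[2.9750 2.2250 10.6750 43.3500 14.5250 4.2500] k=[4 5 13 44 12 1]
t=7: x=[4.0250 5.1750 13.5750 42.4250 12.5250 1.2750] k=[2 2 13 39 15 4]
t=8: x=[2.0000 2.2750 13.3750 37.7500 15.3250 4.2750] k=[2 0 13 38 13 6]
t=9: x=[1.9500 0.3750 13.3000 36.7500 13.4500 6.1750] k=[5 0 11 39 12 4]
t=10: x=[4.8750 0.4000 11.4250 37.6250 12.4750 4.2000] k=[7 3 10 38 11 4]
t=11: x=[6.9000 3.2750 10.5250 36.6250 11.5000 4.1750] k=[9 4 13 37 9 6]
t=12: x=[8.8750 4.3500 13.3750 35.7000 9.6250 6.0750] k=[7 1 15 39 13 9]
t=13: x=[6.8500 1.5000 15.2500 37.7500 13.5500 9.1000] k=[10 0 15 35 12 10]
t=14: x=[9.7500 0.6250 15.1250 33.9250 12.5250 10.0500] k=[13 3 14 33 10 13]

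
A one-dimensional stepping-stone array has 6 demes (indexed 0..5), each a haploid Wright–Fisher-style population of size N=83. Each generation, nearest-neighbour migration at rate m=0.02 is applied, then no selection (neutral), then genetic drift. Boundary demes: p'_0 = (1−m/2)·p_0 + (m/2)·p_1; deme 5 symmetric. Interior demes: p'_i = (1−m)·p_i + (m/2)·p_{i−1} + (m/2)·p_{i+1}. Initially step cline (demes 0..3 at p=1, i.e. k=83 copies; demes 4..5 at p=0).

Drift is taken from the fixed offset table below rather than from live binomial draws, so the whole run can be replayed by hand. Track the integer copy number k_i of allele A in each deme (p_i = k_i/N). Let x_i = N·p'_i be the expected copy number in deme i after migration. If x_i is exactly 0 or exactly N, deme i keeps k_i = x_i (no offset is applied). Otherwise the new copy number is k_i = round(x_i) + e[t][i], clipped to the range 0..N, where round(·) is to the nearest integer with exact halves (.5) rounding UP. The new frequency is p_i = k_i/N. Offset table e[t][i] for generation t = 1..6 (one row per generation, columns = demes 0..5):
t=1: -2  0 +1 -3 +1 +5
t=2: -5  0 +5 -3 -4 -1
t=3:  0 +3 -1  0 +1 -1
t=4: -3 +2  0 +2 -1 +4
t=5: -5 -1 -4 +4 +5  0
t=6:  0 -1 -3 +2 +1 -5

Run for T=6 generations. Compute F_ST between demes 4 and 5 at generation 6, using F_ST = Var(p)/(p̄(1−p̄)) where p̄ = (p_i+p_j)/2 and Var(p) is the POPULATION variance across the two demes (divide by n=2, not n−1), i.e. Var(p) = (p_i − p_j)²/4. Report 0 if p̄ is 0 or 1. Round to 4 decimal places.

0.0641

t=0: k=[83 83 83 83 0 0]
t=1: x=[83.0000 83.0000 83.0000 82.1700 0.8300 0.0000] k=[83 83 83 79 2 0]
t=2: x=[83.0000 83.0000 82.9600 78.2700 2.7500 0.0200] k=[83 83 83 75 0 0]
t=3: x=[83.0000 83.0000 82.9200 74.3300 0.7500 0.0000] k=[83 83 82 74 2 0]
t=4: x=[83.0000 82.9900 81.9300 73.3600 2.7000 0.0200] k=[83 83 82 75 2 4]
t=5: x=[83.0000 82.9900 81.9400 74.3400 2.7500 3.9800] k=[83 82 78 78 8 4]
t=6: x=[82.9900 81.9700 78.0400 77.3000 8.6600 4.0400] k=[83 81 75 79 10 0]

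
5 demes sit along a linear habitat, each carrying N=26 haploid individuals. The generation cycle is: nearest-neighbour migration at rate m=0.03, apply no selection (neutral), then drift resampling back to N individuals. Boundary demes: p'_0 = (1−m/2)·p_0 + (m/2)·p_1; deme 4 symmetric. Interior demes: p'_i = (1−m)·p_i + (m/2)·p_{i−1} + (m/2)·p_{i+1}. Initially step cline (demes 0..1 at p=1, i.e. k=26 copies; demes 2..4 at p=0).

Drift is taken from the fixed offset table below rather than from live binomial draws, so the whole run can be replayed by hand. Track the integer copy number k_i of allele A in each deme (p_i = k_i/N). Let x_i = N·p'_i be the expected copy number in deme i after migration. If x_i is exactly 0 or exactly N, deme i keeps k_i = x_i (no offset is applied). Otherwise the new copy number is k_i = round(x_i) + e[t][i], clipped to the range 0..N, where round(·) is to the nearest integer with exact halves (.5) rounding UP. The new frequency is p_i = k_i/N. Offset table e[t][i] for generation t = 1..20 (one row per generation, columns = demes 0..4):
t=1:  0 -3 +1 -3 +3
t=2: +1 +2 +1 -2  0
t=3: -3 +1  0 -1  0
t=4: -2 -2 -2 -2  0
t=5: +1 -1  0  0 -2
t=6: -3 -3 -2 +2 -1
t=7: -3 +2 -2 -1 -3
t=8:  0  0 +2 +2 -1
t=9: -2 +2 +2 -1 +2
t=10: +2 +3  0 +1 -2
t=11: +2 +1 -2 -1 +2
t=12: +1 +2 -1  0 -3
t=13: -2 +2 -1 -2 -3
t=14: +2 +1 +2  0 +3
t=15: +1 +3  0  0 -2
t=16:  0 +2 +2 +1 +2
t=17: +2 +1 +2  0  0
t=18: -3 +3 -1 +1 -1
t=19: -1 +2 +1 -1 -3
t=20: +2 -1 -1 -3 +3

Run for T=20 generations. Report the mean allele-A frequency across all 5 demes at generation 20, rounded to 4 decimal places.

0.4077

t=0: k=[26 26 0 0 0]
t=1: x=[26.0000 25.6100 0.3900 0.0000 0.0000] k=[26 23 1 0 0]
t=2: x=[25.9550 22.7150 1.3150 0.0150 0.0000] k=[26 25 2 0 0]
t=3: x=[25.9850 24.6700 2.3150 0.0300 0.0000] k=[23 26 2 0 0]
t=4: x=[23.0450 25.5950 2.3300 0.0300 0.0000] k=[21 24 0 0 0]
t=5: x=[21.0450 23.5950 0.3600 0.0000 0.0000] k=[22 23 0 0 0]
t=6: x=[22.0150 22.6400 0.3450 0.0000 0.0000] k=[19 20 0 0 0]
t=7: x=[19.0150 19.6850 0.3000 0.0000 0.0000] k=[16 22 0 0 0]
t=8: x=[16.0900 21.5800 0.3300 0.0000 0.0000] k=[16 22 2 0 0]
t=9: x=[16.0900 21.6100 2.2700 0.0300 0.0000] k=[14 24 4 0 0]
t=10: x=[14.1500 23.5500 4.2400 0.0600 0.0000] k=[16 26 4 1 0]
t=11: x=[16.1500 25.5200 4.2850 1.0300 0.0150] k=[18 26 2 0 2]
t=12: x=[18.1200 25.5200 2.3300 0.0600 1.9700] k=[19 26 1 0 0]
t=13: x=[19.1050 25.5200 1.3600 0.0150 0.0000] k=[17 26 0 0 0]
t=14: x=[17.1350 25.4750 0.3900 0.0000 0.0000] k=[19 26 2 0 0]
t=15: x=[19.1050 25.5350 2.3300 0.0300 0.0000] k=[20 26 2 0 0]
t=16: x=[20.0900 25.5500 2.3300 0.0300 0.0000] k=[20 26 4 1 0]
t=17: x=[20.0900 25.5800 4.2850 1.0300 0.0150] k=[22 26 6 1 0]
t=18: x=[22.0600 25.6400 6.2250 1.0600 0.0150] k=[19 26 5 2 0]
t=19: x=[19.1050 25.5800 5.2700 2.0150 0.0300] k=[18 26 6 1 0]
t=20: x=[18.1200 25.5800 6.2250 1.0600 0.0150] k=[20 25 5 0 3]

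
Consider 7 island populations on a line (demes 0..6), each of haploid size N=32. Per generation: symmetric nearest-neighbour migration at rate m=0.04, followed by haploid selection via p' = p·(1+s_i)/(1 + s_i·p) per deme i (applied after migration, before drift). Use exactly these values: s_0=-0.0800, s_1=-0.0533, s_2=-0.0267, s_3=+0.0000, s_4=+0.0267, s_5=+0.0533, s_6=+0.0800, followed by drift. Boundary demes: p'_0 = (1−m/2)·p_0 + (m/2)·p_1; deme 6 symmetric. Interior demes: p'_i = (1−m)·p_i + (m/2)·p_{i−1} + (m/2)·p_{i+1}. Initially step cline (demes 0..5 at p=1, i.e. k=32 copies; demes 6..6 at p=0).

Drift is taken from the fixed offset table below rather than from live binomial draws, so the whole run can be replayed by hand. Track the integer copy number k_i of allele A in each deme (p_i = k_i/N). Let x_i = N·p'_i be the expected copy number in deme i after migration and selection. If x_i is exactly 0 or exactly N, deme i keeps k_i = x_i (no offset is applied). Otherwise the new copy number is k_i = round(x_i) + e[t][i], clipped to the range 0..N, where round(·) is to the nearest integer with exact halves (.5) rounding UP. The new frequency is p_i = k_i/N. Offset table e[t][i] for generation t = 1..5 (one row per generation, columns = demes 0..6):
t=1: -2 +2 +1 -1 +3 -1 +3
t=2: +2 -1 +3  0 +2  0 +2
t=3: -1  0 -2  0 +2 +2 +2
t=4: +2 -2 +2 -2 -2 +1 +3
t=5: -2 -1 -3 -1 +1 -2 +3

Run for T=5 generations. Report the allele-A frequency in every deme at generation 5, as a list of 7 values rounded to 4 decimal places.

[1.0000, 1.0000, 1.0000, 1.0000, 1.0000, 0.9375, 0.5625]

t=0: k=[32 32 32 32 32 32 0]
t=1: x=[32.0000 32.0000 32.0000 32.0000 32.0000 31.3918 0.6901] k=[32 32 32 32 32 30 4]
t=2: x=[32.0000 32.0000 32.0000 32.0000 31.9610 29.6362 4.8271] k=[32 32 32 32 32 30 7]
t=3: x=[32.0000 32.0000 32.0000 32.0000 31.9610 29.6936 7.9093] k=[32 32 32 32 32 32 10]
t=4: x=[32.0000 32.0000 32.0000 32.0000 32.0000 31.5820 10.9884] k=[32 32 32 32 32 32 14]
t=5: x=[32.0000 32.0000 32.0000 32.0000 32.0000 31.6580 14.9713] k=[32 32 32 32 32 30 18]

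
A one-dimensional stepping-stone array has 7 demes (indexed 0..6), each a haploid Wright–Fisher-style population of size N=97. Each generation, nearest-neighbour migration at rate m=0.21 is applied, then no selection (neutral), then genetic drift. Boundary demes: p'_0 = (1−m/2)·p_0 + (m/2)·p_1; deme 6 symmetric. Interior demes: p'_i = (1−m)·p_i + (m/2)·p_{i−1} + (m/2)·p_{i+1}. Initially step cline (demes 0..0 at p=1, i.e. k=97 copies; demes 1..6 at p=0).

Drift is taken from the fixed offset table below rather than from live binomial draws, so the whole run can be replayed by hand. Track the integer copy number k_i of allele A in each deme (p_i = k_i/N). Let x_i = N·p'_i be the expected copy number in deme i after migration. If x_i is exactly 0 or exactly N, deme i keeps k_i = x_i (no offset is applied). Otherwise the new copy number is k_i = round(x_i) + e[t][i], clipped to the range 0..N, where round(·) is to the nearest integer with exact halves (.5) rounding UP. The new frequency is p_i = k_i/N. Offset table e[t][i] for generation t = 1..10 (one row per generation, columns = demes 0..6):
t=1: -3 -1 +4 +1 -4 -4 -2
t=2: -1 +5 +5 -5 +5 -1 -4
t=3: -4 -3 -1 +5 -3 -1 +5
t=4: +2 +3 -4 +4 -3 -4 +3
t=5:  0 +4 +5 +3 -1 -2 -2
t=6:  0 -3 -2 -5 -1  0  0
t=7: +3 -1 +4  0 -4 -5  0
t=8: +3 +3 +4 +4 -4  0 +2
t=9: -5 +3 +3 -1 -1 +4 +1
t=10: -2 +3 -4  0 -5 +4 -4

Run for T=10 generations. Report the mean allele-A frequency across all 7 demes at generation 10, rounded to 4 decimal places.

t=0: k=[97 0 0 0 0 0 0]
t=1: x=[86.8150 10.1850 0.0000 0.0000 0.0000 0.0000 0.0000] k=[84 9 0 0 0 0 0]
t=2: x=[76.1250 15.9300 0.9450 0.0000 0.0000 0.0000 0.0000] k=[75 21 6 0 0 0 0]
t=3: x=[69.3300 25.0950 6.9450 0.6300 0.0000 0.0000 0.0000] k=[65 22 6 6 0 0 0]
t=4: x=[60.4850 24.8350 7.6800 5.3700 0.6300 0.0000 0.0000] k=[62 28 4 9 0 0 0]
t=5: x=[58.4300 29.0500 7.0450 7.5300 0.9450 0.0000 0.0000] k=[58 33 12 11 0 0 0]
t=6: x=[55.3750 33.4200 14.1000 9.9500 1.1550 0.0000 0.0000] k=[55 30 12 5 0 0 0]
t=7: x=[52.3750 30.7350 13.1550 5.2100 0.5250 0.0000 0.0000] k=[55 30 17 5 0 0 0]
t=8: x=[52.3750 31.2600 17.1050 5.7350 0.5250 0.0000 0.0000] k=[55 34 21 10 0 0 0]
t=9: x=[52.7950 34.8400 21.2100 10.1050 1.0500 0.0000 0.0000] k=[48 38 24 9 0 0 0]
t=10: x=[46.9500 37.5800 23.8950 9.6300 0.9450 0.0000 0.0000] k=[45 41 20 10 0 0 0]

0.1708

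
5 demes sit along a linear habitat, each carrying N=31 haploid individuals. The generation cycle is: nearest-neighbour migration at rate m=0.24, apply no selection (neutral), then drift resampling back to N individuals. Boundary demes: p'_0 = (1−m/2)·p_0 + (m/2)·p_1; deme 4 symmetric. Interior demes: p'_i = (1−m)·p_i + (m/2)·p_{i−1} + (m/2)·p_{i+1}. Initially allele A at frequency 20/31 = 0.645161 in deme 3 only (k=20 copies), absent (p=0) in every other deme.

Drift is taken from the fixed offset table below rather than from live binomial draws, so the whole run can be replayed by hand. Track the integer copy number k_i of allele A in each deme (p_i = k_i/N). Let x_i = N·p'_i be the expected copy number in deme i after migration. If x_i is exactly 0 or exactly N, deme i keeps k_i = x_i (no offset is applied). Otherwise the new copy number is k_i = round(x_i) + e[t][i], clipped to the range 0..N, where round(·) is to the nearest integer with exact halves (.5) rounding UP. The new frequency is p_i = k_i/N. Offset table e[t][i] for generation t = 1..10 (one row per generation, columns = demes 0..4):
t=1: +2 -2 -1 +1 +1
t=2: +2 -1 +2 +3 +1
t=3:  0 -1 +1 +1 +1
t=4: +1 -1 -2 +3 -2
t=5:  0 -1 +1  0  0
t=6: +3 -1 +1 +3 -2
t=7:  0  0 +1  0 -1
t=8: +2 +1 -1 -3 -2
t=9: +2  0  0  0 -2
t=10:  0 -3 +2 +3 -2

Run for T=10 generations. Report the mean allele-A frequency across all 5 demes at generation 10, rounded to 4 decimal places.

t=0: k=[0 0 0 20 0]
t=1: x=[0.0000 0.0000 2.4000 15.2000 2.4000] k=[0 0 1 16 3]
t=2: x=[0.0000 0.1200 2.6800 12.6400 4.5600] k=[0 0 5 16 6]
t=3: x=[0.0000 0.6000 5.7200 13.4800 7.2000] k=[0 0 7 14 8]
t=4: x=[0.0000 0.8400 7.0000 12.4400 8.7200] k=[0 0 5 15 7]
t=5: x=[0.0000 0.6000 5.6000 12.8400 7.9600] k=[0 0 7 13 8]
t=6: x=[0.0000 0.8400 6.8800 11.6800 8.6000] k=[0 0 8 15 7]
t=7: x=[0.0000 0.9600 7.8800 13.2000 7.9600] k=[0 1 9 13 7]
t=8: x=[0.1200 1.8400 8.5200 11.8000 7.7200] k=[2 3 8 9 6]
t=9: x=[2.1200 3.4800 7.5200 8.5200 6.3600] k=[4 3 8 9 4]
t=10: x=[3.8800 3.7200 7.5200 8.2800 4.6000] k=[4 1 10 11 3]

0.1871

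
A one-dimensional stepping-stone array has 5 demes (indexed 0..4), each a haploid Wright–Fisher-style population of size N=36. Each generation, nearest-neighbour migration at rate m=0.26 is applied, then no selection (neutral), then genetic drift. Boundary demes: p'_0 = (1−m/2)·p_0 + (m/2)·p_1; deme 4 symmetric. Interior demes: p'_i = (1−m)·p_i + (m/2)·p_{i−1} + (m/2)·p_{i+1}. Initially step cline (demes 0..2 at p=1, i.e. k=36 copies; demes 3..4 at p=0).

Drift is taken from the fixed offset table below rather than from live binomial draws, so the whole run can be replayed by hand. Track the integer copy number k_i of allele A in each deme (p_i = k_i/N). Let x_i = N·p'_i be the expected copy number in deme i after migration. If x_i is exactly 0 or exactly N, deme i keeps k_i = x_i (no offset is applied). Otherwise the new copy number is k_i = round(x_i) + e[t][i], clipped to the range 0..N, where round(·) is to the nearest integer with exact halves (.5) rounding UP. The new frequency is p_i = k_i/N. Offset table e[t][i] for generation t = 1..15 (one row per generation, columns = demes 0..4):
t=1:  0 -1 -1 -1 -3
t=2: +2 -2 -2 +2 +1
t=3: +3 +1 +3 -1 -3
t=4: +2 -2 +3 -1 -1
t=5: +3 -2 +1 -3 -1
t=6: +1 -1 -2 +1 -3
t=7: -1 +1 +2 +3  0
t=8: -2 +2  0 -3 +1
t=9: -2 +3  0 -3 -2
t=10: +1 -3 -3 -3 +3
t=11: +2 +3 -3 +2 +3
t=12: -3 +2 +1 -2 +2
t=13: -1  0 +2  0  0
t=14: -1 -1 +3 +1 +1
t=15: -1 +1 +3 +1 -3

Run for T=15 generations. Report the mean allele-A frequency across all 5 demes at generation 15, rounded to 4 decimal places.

t=0: k=[36 36 36 0 0]
t=1: x=[36.0000 36.0000 31.3200 4.6800 0.0000] k=[36 36 30 4 0]
t=2: x=[36.0000 35.2200 27.4000 6.8600 0.5200] k=[36 33 25 9 2]
t=3: x=[35.6100 32.3500 23.9600 10.1700 2.9100] k=[36 33 27 9 0]
t=4: x=[35.6100 32.6100 25.4400 10.1700 1.1700] k=[36 31 28 9 0]
t=5: x=[35.3500 31.2600 25.9200 10.3000 1.1700] k=[36 29 27 7 0]
t=6: x=[35.0900 29.6500 24.6600 8.6900 0.9100] k=[36 29 23 10 0]
t=7: x=[35.0900 29.1300 22.0900 10.3900 1.3000] k=[34 30 24 13 1]
t=8: x=[33.4800 29.7400 23.3500 12.8700 2.5600] k=[31 32 23 10 4]
t=9: x=[31.1300 30.7000 22.4800 10.9100 4.7800] k=[29 34 22 8 3]
t=10: x=[29.6500 31.7900 21.7400 9.1700 3.6500] k=[31 29 19 6 7]
t=11: x=[30.7400 27.9600 18.6100 7.8200 6.8700] k=[33 31 16 10 10]
t=12: x=[32.7400 29.3100 17.1700 10.7800 10.0000] k=[30 31 18 9 12]
t=13: x=[30.1300 29.1800 18.5200 10.5600 11.6100] k=[29 29 21 11 12]
t=14: x=[29.0000 27.9600 20.7400 12.4300 11.8700] k=[28 27 24 13 13]
t=15: x=[27.8700 26.7400 22.9600 14.4300 13.0000] k=[27 28 26 15 10]

0.5889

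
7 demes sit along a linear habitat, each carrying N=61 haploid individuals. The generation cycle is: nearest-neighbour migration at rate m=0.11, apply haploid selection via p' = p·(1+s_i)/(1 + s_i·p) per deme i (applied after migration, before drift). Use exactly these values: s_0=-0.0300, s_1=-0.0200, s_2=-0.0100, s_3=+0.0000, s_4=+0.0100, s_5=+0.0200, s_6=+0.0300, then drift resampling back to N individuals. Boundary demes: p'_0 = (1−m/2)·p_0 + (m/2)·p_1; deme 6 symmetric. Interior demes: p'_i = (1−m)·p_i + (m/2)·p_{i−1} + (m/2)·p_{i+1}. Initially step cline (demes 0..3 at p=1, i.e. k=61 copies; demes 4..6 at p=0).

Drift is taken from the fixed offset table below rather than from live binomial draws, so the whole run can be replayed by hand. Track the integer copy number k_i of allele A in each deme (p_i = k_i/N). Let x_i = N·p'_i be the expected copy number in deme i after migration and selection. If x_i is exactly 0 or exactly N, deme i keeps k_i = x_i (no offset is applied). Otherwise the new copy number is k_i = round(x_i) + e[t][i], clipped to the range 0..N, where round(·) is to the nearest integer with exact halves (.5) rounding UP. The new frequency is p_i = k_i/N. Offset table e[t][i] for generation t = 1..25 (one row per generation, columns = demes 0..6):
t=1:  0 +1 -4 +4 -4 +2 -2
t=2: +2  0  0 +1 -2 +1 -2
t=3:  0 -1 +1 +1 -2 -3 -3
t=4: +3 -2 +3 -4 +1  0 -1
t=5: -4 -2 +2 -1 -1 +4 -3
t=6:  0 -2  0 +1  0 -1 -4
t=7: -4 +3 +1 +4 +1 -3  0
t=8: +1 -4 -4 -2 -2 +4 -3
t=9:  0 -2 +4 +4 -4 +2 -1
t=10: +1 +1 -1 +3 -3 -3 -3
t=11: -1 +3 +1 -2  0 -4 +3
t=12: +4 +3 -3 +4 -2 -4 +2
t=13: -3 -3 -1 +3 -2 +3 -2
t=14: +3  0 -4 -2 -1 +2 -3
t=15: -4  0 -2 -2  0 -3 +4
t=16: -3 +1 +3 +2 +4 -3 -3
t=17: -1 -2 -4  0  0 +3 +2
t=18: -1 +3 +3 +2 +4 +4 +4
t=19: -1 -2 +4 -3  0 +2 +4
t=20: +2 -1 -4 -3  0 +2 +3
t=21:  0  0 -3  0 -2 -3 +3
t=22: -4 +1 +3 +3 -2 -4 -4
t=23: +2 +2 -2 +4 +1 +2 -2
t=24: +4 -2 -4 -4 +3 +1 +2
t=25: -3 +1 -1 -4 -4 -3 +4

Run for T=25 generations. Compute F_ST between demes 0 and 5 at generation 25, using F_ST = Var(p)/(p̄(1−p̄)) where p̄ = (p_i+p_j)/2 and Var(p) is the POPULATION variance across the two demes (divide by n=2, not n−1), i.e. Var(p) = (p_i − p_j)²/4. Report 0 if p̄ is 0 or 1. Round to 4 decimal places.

t=0: k=[61 61 61 61 0 0 0]
t=1: x=[61.0000 61.0000 61.0000 57.6450 3.3867 0.0000 0.0000] k=[61 61 61 61 0 0 0]
t=2: x=[61.0000 61.0000 61.0000 57.6450 3.3867 0.0000 0.0000] k=[61 61 61 59 1 0 0]
t=3: x=[61.0000 61.0000 60.8889 55.9200 4.1735 0.0561 0.0000] k=[61 61 61 57 2 0 0]
t=4: x=[61.0000 61.0000 60.7778 54.1950 4.9602 0.1122 0.0000] k=[61 61 61 50 6 0 0]
t=5: x=[61.0000 61.0000 60.3890 48.1850 8.1601 0.3366 0.0000] k=[61 61 61 47 7 4 0]
t=6: x=[61.0000 61.0000 60.2223 45.5700 9.1119 4.0187 0.2266] k=[61 61 60 47 9 3 0]
t=7: x=[61.0000 60.9439 59.3237 45.6250 10.8485 3.2250 0.1699] k=[61 61 60 50 12 0 0]
t=8: x=[61.0000 60.9439 59.4903 48.4600 13.5345 0.6731 0.0000] k=[61 57 55 46 12 5 0]
t=9: x=[60.7732 57.0358 54.5573 44.6250 13.5898 5.2035 0.2832] k=[61 55 59 49 10 7 0]
t=10: x=[60.6599 55.4489 58.2033 47.4050 12.0761 6.9003 0.3965] k=[61 56 57 50 9 4 0]
t=11: x=[60.7165 56.2421 56.5184 48.1300 11.0699 4.1306 0.2266] k=[60 59 58 46 11 0 3]
t=12: x=[59.9130 58.9605 57.3608 44.7350 12.4181 0.7852 2.9160] k=[61 61 54 49 10 0 5]
t=13: x=[61.0000 60.6072 54.0483 47.1300 11.6887 0.8413 4.8555] k=[61 58 53 50 10 4 3]
t=14: x=[60.8299 57.8298 53.0407 47.9650 11.9654 4.3544 3.1419] k=[61 58 49 46 11 6 0]
t=15: x=[60.8299 57.6058 49.2349 44.2400 12.7501 6.0521 0.3398] k=[57 58 47 42 13 3 4]
t=16: x=[56.9411 57.2699 47.2231 40.6800 14.1529 3.6728 4.0555] k=[54 58 50 43 18 1 1]
t=17: x=[54.0343 57.2699 49.9644 42.0100 18.5683 1.9724 1.0295] k=[53 55 46 42 19 5 3]
t=18: x=[52.8984 54.2751 46.1624 40.9550 19.6272 5.7625 3.1984] k=[52 57 49 43 24 10 7]
t=19: x=[52.0448 56.1964 49.0135 42.2850 24.4206 10.7796 7.3540] k=[51 54 53 39 24 13 11]
t=20: x=[50.9111 53.6504 52.2097 38.9450 24.3655 13.7043 11.3811] k=[53 53 48 36 24 16 14]
t=21: x=[52.7859 52.5794 47.5097 36.0000 24.3655 16.5679 14.4331] k=[53 53 45 36 22 14 17]
t=22: x=[52.7859 52.4120 44.8258 35.7250 22.4710 14.8261 17.1977] k=[49 53 48 39 20 11 13]
t=23: x=[48.9278 52.3562 47.6756 38.4500 20.6858 11.7922 13.1931] k=[51 54 46 42 22 14 11]
t=24: x=[50.9111 53.2595 46.1072 41.1200 22.8019 14.4927 11.4371] k=[55 51 42 37 26 15 13]
t=25: x=[54.6078 50.5512 42.0891 36.6700 26.1485 15.7250 13.4168] k=[52 52 41 33 22 13 17]

0.4105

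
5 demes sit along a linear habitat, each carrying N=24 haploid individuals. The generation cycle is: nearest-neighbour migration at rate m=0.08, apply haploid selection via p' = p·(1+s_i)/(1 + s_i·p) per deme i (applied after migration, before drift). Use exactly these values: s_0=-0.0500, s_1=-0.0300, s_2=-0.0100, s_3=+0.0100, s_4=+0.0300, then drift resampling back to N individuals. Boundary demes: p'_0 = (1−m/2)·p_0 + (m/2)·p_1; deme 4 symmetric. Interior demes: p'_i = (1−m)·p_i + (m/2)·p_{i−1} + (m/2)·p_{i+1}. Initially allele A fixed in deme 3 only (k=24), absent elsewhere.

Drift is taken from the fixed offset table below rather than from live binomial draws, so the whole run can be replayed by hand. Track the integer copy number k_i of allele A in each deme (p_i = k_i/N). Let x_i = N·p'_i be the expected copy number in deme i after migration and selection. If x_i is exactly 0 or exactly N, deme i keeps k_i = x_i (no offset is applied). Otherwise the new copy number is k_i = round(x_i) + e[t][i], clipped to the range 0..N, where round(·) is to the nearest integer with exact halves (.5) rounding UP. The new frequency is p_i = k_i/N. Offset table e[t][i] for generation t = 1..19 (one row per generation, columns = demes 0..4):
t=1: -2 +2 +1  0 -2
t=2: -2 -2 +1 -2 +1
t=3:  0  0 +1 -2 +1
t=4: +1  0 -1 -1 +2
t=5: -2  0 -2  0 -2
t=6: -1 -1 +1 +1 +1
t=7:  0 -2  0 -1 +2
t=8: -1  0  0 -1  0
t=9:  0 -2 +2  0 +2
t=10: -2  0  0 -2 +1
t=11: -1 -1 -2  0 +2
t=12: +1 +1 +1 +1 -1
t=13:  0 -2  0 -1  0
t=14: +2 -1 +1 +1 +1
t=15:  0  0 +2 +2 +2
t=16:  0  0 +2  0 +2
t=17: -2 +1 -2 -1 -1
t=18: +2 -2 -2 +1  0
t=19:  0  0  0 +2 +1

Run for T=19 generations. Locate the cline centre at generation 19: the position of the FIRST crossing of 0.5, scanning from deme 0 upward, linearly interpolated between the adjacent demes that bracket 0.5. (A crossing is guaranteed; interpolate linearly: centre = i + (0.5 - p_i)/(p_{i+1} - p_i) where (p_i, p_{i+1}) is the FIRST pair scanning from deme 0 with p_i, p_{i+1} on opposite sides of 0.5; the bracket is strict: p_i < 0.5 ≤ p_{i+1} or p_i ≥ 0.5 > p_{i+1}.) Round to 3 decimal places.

t=0: k=[0 0 0 24 0]
t=1: x=[0.0000 0.0000 0.9508 22.0975 0.9876] k=[0 0 2 22 0]
t=2: x=[0.0000 0.0776 2.6959 20.3509 0.9054] k=[0 0 4 18 2]
t=3: x=[0.0000 0.1552 4.3640 16.8500 2.7103] k=[0 0 5 15 4]
t=4: x=[0.0000 0.1940 5.1592 14.2177 4.5480] k=[0 0 4 13 7]
t=5: x=[0.0000 0.1552 4.1653 12.4596 7.3903] k=[0 0 2 12 5]
t=6: x=[0.0000 0.0776 2.2990 11.3795 5.4027] k=[0 0 3 12 6]
t=7: x=[0.0000 0.1164 3.2119 11.4596 6.3775] k=[0 0 3 10 8]
t=8: x=[0.0000 0.1164 3.1325 9.6974 8.2392] k=[0 0 3 9 8]
t=9: x=[0.0000 0.1164 3.0928 8.7753 8.1988] k=[0 0 5 9 10]
t=10: x=[0.0000 0.1940 4.9206 8.9357 10.1326] k=[0 0 5 7 11]
t=11: x=[0.0000 0.1940 4.8410 7.1298 11.0159] k=[0 0 3 7 13]
t=12: x=[0.0000 0.1164 3.0134 7.1298 12.9365] k=[0 1 4 8 12]
t=13: x=[0.0380 1.0490 4.0063 8.0532 12.0173] k=[0 0 4 7 12]
t=14: x=[0.0000 0.1552 3.9269 7.1298 11.9773] k=[0 0 5 8 13]
t=15: x=[0.0000 0.1940 4.8808 8.1334 12.9764] k=[0 0 7 10 15]
t=16: x=[0.0000 0.2717 6.7910 10.1382 14.9671] k=[0 0 9 10 17]
t=17: x=[0.0000 0.3494 8.6244 10.2985 16.8690] k=[0 1 7 9 16]
t=18: x=[0.0380 1.1657 6.7910 9.2565 15.8796] k=[2 0 5 10 16]
t=19: x=[1.8313 0.2717 4.9603 10.0982 15.9192] k=[2 0 5 12 17]

3.000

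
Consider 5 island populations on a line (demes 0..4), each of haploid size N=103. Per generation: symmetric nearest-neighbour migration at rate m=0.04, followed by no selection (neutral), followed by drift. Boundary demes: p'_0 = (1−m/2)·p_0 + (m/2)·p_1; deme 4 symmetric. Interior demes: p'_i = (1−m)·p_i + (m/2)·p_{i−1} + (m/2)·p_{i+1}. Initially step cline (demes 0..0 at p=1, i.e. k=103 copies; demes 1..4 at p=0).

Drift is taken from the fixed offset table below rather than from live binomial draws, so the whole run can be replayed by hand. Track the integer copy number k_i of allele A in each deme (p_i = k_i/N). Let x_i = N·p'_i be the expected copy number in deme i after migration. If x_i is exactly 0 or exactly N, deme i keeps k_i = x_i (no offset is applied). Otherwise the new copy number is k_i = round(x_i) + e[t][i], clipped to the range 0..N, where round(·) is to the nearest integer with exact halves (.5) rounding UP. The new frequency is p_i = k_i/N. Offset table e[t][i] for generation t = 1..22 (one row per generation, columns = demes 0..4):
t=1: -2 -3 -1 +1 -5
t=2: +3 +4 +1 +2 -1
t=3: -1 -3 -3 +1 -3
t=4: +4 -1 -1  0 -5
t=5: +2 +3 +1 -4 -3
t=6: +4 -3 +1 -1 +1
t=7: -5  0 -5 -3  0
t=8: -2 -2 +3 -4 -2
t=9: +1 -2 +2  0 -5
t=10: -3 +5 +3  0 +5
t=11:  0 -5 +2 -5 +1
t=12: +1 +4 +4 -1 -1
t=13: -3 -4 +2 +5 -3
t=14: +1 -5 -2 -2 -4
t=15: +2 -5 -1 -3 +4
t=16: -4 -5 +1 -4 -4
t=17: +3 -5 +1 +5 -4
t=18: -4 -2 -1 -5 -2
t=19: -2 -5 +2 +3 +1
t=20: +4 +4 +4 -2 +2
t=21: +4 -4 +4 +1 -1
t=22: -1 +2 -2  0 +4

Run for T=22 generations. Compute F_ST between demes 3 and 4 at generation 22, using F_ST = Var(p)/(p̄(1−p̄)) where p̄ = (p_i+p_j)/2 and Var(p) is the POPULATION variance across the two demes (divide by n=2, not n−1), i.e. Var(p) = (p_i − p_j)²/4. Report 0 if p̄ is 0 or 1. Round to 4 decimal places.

t=0: k=[103 0 0 0 0]
t=1: x=[100.9400 2.0600 0.0000 0.0000 0.0000] k=[99 0 0 0 0]
t=2: x=[97.0200 1.9800 0.0000 0.0000 0.0000] k=[100 6 0 0 0]
t=3: x=[98.1200 7.7600 0.1200 0.0000 0.0000] k=[97 5 0 0 0]
t=4: x=[95.1600 6.7400 0.1000 0.0000 0.0000] k=[99 6 0 0 0]
t=5: x=[97.1400 7.7400 0.1200 0.0000 0.0000] k=[99 11 1 0 0]
t=6: x=[97.2400 12.5600 1.1800 0.0200 0.0000] k=[101 10 2 0 0]
t=7: x=[99.1800 11.6600 2.1200 0.0400 0.0000] k=[94 12 0 0 0]
t=8: x=[92.3600 13.4000 0.2400 0.0000 0.0000] k=[90 11 3 0 0]
t=9: x=[88.4200 12.4200 3.1000 0.0600 0.0000] k=[89 10 5 0 0]
t=10: x=[87.4200 11.4800 5.0000 0.1000 0.0000] k=[84 16 8 0 0]
t=11: x=[82.6400 17.2000 8.0000 0.1600 0.0000] k=[83 12 10 0 0]
t=12: x=[81.5800 13.3800 9.8400 0.2000 0.0000] k=[83 17 14 0 0]
t=13: x=[81.6800 18.2600 13.7800 0.2800 0.0000] k=[79 14 16 5 0]
t=14: x=[77.7000 15.3400 15.7400 5.1200 0.1000] k=[79 10 14 3 0]
t=15: x=[77.6200 11.4600 13.7000 3.1600 0.0600] k=[80 6 13 0 4]
t=16: x=[78.5200 7.6200 12.6000 0.3400 3.9200] k=[75 3 14 0 0]
t=17: x=[73.5600 4.6600 13.5000 0.2800 0.0000] k=[77 0 15 5 0]
t=18: x=[75.4600 1.8400 14.5000 5.1000 0.1000] k=[71 0 14 0 0]
t=19: x=[69.5800 1.7000 13.4400 0.2800 0.0000] k=[68 0 15 3 0]
t=20: x=[66.6400 1.6600 14.4600 3.1800 0.0600] k=[71 6 18 1 2]
t=21: x=[69.7000 7.5400 17.4200 1.3600 1.9800] k=[74 4 21 2 1]
t=22: x=[72.6000 5.7400 20.2800 2.3600 1.0200] k=[72 8 18 2 5]

0.0065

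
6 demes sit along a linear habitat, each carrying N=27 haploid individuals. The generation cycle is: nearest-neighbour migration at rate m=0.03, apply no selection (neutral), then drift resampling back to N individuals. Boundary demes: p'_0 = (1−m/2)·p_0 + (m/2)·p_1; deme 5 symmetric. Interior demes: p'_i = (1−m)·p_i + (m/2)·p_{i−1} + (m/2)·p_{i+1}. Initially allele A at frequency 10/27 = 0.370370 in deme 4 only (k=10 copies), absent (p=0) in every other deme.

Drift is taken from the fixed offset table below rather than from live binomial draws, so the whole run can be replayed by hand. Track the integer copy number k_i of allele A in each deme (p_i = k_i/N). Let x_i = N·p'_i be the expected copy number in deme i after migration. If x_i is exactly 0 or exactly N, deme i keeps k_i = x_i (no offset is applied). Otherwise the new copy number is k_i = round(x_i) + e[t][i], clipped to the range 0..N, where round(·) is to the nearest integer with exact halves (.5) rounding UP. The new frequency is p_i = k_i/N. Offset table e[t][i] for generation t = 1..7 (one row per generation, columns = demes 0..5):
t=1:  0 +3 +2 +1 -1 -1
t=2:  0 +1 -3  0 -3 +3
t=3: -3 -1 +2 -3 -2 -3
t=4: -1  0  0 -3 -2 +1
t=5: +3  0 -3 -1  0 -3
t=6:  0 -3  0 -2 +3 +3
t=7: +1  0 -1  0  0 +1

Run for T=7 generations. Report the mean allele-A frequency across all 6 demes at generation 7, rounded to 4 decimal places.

0.0556

t=0: k=[0 0 0 0 10 0]
t=1: x=[0.0000 0.0000 0.0000 0.1500 9.7000 0.1500] k=[0 0 0 1 9 0]
t=2: x=[0.0000 0.0000 0.0150 1.1050 8.7450 0.1350] k=[0 0 0 1 6 3]
t=3: x=[0.0000 0.0000 0.0150 1.0600 5.8800 3.0450] k=[0 0 2 0 4 0]
t=4: x=[0.0000 0.0300 1.9400 0.0900 3.8800 0.0600] k=[0 0 2 0 2 1]
t=5: x=[0.0000 0.0300 1.9400 0.0600 1.9550 1.0150] k=[0 0 0 0 2 0]
t=6: x=[0.0000 0.0000 0.0000 0.0300 1.9400 0.0300] k=[0 0 0 0 5 3]
t=7: x=[0.0000 0.0000 0.0000 0.0750 4.8950 3.0300] k=[0 0 0 0 5 4]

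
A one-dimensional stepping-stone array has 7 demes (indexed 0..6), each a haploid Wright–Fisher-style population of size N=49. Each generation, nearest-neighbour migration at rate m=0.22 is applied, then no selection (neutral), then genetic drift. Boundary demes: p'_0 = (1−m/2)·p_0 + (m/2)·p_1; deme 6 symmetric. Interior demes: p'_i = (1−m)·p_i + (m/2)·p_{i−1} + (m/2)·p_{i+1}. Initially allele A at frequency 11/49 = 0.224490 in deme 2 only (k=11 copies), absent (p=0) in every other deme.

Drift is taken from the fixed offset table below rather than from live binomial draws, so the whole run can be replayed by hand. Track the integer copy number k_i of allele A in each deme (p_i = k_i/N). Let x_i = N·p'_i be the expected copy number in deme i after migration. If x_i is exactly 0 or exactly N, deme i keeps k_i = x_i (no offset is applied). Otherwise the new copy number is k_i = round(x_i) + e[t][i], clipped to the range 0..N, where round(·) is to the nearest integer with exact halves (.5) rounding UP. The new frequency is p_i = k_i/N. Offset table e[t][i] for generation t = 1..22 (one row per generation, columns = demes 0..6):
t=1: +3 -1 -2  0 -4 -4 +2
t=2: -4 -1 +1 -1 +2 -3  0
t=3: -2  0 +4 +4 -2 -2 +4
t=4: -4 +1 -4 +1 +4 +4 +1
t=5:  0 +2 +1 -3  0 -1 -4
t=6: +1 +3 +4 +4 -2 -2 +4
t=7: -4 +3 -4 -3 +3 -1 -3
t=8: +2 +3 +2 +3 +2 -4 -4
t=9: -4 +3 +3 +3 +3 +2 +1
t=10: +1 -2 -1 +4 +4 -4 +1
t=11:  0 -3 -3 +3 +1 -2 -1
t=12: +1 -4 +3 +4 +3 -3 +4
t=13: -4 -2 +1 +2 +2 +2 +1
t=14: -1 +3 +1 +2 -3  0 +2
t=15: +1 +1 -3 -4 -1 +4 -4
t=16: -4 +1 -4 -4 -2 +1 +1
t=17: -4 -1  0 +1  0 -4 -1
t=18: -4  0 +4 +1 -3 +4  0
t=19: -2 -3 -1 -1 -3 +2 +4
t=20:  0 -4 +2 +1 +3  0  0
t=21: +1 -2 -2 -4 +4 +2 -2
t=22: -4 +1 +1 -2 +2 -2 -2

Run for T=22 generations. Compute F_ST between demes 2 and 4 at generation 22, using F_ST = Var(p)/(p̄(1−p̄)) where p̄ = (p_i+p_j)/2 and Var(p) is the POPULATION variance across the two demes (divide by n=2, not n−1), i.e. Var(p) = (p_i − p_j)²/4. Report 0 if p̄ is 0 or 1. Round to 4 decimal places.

0.0231

t=0: k=[0 0 11 0 0 0 0]
t=1: x=[0.0000 1.2100 8.5800 1.2100 0.0000 0.0000 0.0000] k=[0 0 7 1 0 0 0]
t=2: x=[0.0000 0.7700 5.5700 1.5500 0.1100 0.0000 0.0000] k=[0 0 7 1 2 0 0]
t=3: x=[0.0000 0.7700 5.5700 1.7700 1.6700 0.2200 0.0000] k=[0 1 10 6 0 0 0]
t=4: x=[0.1100 1.8800 8.5700 5.7800 0.6600 0.0000 0.0000] k=[0 3 5 7 5 0 0]
t=5: x=[0.3300 2.8900 5.0000 6.5600 4.6700 0.5500 0.0000] k=[0 5 6 4 5 0 0]
t=6: x=[0.5500 4.5600 5.6700 4.3300 4.3400 0.5500 0.0000] k=[2 8 10 8 2 0 0]
t=7: x=[2.6600 7.5600 9.5600 7.5600 2.4400 0.2200 0.0000] k=[0 11 6 5 5 0 0]
t=8: x=[1.2100 9.2400 6.4400 5.1100 4.4500 0.5500 0.0000] k=[3 12 8 8 6 0 0]
t=9: x=[3.9900 10.5700 8.4400 7.7800 5.5600 0.6600 0.0000] k=[0 14 11 11 9 3 0]
t=10: x=[1.5400 12.1300 11.3300 10.7800 8.5600 3.3300 0.3300] k=[3 10 10 15 13 0 1]
t=11: x=[3.7700 9.2300 10.5500 14.2300 11.7900 1.5400 0.8900] k=[4 6 8 17 13 0 0]
t=12: x=[4.2200 6.0000 8.7700 15.5700 12.0100 1.4300 0.0000] k=[5 2 12 20 15 0 0]
t=13: x=[4.6700 3.4300 11.7800 18.5700 13.9000 1.6500 0.0000] k=[1 1 13 21 16 4 0]
t=14: x=[1.0000 2.3200 12.5600 19.5700 15.2300 4.8800 0.4400] k=[0 5 14 22 12 5 2]
t=15: x=[0.5500 5.4400 13.8900 20.0200 12.3300 5.4400 2.3300] k=[2 6 11 16 11 9 0]
t=16: x=[2.4400 6.1100 11.0000 14.9000 11.3300 8.2300 0.9900] k=[0 7 7 11 9 9 2]
t=17: x=[0.7700 6.2300 7.4400 10.3400 9.2200 8.2300 2.7700] k=[0 5 7 11 9 4 2]
t=18: x=[0.5500 4.6700 7.2200 10.3400 8.6700 4.3300 2.2200] k=[0 5 11 11 6 8 2]
t=19: x=[0.5500 5.1100 10.3400 10.4500 6.7700 7.1200 2.6600] k=[0 2 9 9 4 9 7]
t=20: x=[0.2200 2.5500 8.2300 8.4500 5.1000 8.2300 7.2200] k=[0 0 10 9 8 8 7]
t=21: x=[0.0000 1.1000 8.7900 9.0000 8.1100 7.8900 7.1100] k=[0 0 7 5 12 10 5]
t=22: x=[0.0000 0.7700 6.0100 5.9900 11.0100 9.6700 5.5500] k=[0 2 7 4 13 8 4]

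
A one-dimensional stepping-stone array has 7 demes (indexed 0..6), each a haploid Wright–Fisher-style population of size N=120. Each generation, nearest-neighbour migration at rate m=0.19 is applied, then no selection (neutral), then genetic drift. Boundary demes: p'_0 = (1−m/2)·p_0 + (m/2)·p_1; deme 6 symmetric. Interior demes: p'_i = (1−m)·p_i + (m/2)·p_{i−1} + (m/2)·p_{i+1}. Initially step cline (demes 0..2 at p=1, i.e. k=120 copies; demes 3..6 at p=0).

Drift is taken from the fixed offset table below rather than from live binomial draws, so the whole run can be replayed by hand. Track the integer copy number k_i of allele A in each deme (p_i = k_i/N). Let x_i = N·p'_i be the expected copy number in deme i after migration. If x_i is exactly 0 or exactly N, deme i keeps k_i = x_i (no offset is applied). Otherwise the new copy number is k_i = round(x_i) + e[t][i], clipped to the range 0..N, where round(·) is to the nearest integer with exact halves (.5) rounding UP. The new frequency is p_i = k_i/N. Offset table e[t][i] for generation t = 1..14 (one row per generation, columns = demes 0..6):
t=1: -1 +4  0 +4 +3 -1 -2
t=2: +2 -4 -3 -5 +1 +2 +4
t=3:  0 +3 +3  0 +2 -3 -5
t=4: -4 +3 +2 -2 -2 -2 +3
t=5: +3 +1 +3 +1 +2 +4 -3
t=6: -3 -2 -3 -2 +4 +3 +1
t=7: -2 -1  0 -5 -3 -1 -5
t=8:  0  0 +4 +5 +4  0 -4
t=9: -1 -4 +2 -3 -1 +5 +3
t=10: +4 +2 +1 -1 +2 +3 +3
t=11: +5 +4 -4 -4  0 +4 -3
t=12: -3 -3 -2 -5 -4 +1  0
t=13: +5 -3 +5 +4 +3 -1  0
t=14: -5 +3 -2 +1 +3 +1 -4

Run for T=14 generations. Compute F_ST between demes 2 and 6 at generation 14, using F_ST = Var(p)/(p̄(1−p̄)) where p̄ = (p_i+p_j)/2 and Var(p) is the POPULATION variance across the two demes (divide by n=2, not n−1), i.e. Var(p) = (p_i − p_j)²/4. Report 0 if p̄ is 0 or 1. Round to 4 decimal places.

0.3743

t=0: k=[120 120 120 0 0 0 0]
t=1: x=[120.0000 120.0000 108.6000 11.4000 0.0000 0.0000 0.0000] k=[120 120 109 15 0 0 0]
t=2: x=[120.0000 118.9550 101.1150 22.5050 1.4250 0.0000 0.0000] k=[120 115 98 18 2 0 0]
t=3: x=[119.5250 113.8600 92.0150 24.0800 3.3300 0.1900 0.0000] k=[120 117 95 24 5 0 0]
t=4: x=[119.7150 115.1950 90.3450 28.9400 6.3300 0.4750 0.0000] k=[116 118 92 27 4 0 0]
t=5: x=[116.1900 115.3400 88.2950 30.9900 5.8050 0.3800 0.0000] k=[119 116 91 32 8 4 0]
t=6: x=[118.7150 113.9100 87.7700 35.3250 9.9000 4.0000 0.3800] k=[116 112 85 33 14 7 1]
t=7: x=[115.6200 109.8150 82.6250 36.1350 15.1400 7.0950 1.5700] k=[114 109 83 31 12 6 0]
t=8: x=[113.5250 107.0050 80.5300 34.1350 13.2350 6.0000 0.5700] k=[114 107 85 39 17 6 0]
t=9: x=[113.3350 105.5750 82.7200 41.2800 18.0450 6.4750 0.5700] k=[112 102 85 38 17 11 4]
t=10: x=[111.0500 101.3350 82.1500 40.4700 18.4250 10.9050 4.6650] k=[115 103 83 39 20 14 8]
t=11: x=[113.8600 102.2400 80.7200 41.3750 21.2350 14.0000 8.5700] k=[119 106 77 37 21 18 6]
t=12: x=[117.7650 104.4800 75.9550 39.2800 22.2350 17.1450 7.1400] k=[115 101 74 34 18 18 7]
t=13: x=[113.6700 99.7650 72.7650 36.2800 19.5200 16.9550 8.0450] k=[119 97 78 40 23 16 8]
t=14: x=[116.9100 97.2850 76.1950 41.9950 23.9500 15.9050 8.7600] k=[112 100 74 43 27 17 5]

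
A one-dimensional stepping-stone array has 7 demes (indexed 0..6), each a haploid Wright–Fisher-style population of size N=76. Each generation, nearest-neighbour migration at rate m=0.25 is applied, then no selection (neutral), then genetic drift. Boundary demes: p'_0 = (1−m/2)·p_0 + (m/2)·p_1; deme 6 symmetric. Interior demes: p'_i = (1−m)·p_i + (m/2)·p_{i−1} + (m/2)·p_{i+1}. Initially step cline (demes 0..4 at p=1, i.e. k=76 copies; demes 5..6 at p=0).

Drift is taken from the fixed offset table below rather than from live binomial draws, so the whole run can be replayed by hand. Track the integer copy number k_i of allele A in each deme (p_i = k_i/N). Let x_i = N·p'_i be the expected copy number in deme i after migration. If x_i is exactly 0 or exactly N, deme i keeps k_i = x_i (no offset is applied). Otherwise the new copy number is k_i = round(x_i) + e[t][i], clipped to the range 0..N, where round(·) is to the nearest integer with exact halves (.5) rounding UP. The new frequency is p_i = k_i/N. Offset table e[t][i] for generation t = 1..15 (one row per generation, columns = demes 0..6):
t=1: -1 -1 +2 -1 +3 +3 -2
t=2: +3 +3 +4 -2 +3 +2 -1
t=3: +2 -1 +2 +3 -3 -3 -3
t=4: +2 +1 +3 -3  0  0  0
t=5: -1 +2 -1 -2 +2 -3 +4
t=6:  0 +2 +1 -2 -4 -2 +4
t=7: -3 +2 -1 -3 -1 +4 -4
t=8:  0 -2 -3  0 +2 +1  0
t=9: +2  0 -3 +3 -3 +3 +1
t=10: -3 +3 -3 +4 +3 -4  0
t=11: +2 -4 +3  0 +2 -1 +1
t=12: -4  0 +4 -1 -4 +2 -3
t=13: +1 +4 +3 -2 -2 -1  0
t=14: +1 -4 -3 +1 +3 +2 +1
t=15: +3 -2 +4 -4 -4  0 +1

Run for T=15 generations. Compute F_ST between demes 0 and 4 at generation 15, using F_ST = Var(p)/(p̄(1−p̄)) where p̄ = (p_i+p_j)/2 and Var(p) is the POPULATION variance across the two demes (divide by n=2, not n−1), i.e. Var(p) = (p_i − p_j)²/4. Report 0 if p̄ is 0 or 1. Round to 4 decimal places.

t=0: k=[76 76 76 76 76 0 0]
t=1: x=[76.0000 76.0000 76.0000 76.0000 66.5000 9.5000 0.0000] k=[76 76 76 76 70 13 0]
t=2: x=[76.0000 76.0000 76.0000 75.2500 63.6250 18.5000 1.6250] k=[76 76 76 73 67 21 1]
t=3: x=[76.0000 76.0000 75.6250 72.6250 62.0000 24.2500 3.5000] k=[76 76 76 76 59 21 1]
t=4: x=[76.0000 76.0000 76.0000 73.8750 56.3750 23.2500 3.5000] k=[76 76 76 71 56 23 4]
t=5: x=[76.0000 76.0000 75.3750 69.7500 53.7500 24.7500 6.3750] k=[76 76 74 68 56 22 10]
t=6: x=[76.0000 75.7500 73.5000 67.2500 53.2500 24.7500 11.5000] k=[76 76 75 65 49 23 16]
t=7: x=[76.0000 75.8750 73.8750 64.2500 47.7500 25.3750 16.8750] k=[76 76 73 61 47 29 13]
t=8: x=[76.0000 75.6250 71.8750 60.7500 46.5000 29.2500 15.0000] k=[76 74 69 61 49 30 15]
t=9: x=[75.7500 73.6250 68.6250 60.5000 48.1250 30.5000 16.8750] k=[76 74 66 64 45 34 18]
t=10: x=[75.7500 73.2500 66.7500 61.8750 46.0000 33.3750 20.0000] k=[73 76 64 66 49 29 20]
t=11: x=[73.3750 74.1250 65.7500 63.6250 48.6250 30.3750 21.1250] k=[75 70 69 64 51 29 22]
t=12: x=[74.3750 70.5000 68.5000 63.0000 49.8750 30.8750 22.8750] k=[70 71 73 62 46 33 20]
t=13: x=[70.1250 71.1250 71.3750 61.3750 46.3750 33.0000 21.6250] k=[71 75 74 59 44 32 22]
t=14: x=[71.5000 74.3750 72.2500 59.0000 44.3750 32.2500 23.2500] k=[73 70 69 60 47 34 24]
t=15: x=[72.6250 70.2500 68.0000 59.5000 47.0000 34.3750 25.2500] k=[76 68 72 56 43 34 26]

0.2773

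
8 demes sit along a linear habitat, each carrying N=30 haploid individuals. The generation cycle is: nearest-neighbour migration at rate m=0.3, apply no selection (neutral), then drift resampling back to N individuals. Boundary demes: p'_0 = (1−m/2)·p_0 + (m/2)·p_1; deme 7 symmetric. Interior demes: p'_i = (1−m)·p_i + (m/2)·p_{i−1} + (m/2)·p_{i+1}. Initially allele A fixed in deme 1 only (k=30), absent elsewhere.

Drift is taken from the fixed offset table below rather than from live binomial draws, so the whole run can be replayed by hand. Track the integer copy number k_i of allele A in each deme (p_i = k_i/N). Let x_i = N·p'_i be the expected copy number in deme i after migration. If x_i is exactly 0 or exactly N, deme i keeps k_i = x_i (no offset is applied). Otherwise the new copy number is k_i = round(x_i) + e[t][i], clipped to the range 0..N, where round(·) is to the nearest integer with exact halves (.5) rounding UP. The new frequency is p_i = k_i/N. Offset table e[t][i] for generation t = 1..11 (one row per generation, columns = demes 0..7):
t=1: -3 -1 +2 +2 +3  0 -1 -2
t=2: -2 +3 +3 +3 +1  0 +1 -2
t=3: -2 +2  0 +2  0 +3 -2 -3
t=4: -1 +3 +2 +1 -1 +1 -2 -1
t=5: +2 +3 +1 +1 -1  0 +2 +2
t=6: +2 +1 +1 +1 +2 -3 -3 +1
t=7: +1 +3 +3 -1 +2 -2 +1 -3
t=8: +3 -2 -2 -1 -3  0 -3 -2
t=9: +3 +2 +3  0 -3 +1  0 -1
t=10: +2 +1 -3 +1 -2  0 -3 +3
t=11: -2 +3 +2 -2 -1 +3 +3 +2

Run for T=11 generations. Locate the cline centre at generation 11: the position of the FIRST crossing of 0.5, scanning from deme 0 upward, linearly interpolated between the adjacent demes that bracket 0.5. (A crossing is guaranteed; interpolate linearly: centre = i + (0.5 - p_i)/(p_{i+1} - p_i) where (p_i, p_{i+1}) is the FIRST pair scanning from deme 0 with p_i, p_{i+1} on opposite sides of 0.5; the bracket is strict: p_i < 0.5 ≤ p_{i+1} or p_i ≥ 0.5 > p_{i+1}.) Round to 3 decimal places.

t=0: k=[0 30 0 0 0 0 0 0]
t=1: x=[4.5000 21.0000 4.5000 0.0000 0.0000 0.0000 0.0000 0.0000] k=[2 20 7 0 0 0 0 0]
t=2: x=[4.7000 15.3500 7.9000 1.0500 0.0000 0.0000 0.0000 0.0000] k=[3 18 11 4 0 0 0 0]
t=3: x=[5.2500 14.7000 11.0000 4.4500 0.6000 0.0000 0.0000 0.0000] k=[3 17 11 6 1 0 0 0]
t=4: x=[5.1000 14.0000 11.1500 6.0000 1.6000 0.1500 0.0000 0.0000] k=[4 17 13 7 1 1 0 0]
t=5: x=[5.9500 14.4500 12.7000 7.0000 1.9000 0.8500 0.1500 0.0000] k=[8 17 14 8 1 1 2 0]
t=6: x=[9.3500 15.2000 13.5500 7.8500 2.0500 1.1500 1.5500 0.3000] k=[11 16 15 9 4 0 0 1]
t=7: x=[11.7500 15.1000 14.2500 9.1500 4.1500 0.6000 0.1500 0.8500] k=[13 18 17 8 6 0 1 0]
t=8: x=[13.7500 17.1000 15.8000 9.0500 5.4000 1.0500 0.7000 0.1500] k=[17 15 14 8 2 1 0 0]
t=9: x=[16.7000 15.1500 13.2500 8.0000 2.7500 1.0000 0.1500 0.0000] k=[20 17 16 8 0 2 0 0]
t=10: x=[19.5500 17.3000 14.9500 8.0000 1.5000 1.4000 0.3000 0.0000] k=[22 18 12 9 0 1 0 0]
t=11: x=[21.4000 17.7000 12.4500 8.1000 1.5000 0.7000 0.1500 0.0000] k=[19 21 14 6 1 4 3 0]

1.857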